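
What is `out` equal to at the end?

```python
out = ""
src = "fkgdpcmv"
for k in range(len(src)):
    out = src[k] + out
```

'vmcpdgkf'

k=0: prepend 'f' → 'f'
k=1: prepend 'k' → 'kf'
k=2: prepend 'g' → 'gkf'
k=3: prepend 'd' → 'dgkf'
k=4: prepend 'p' → 'pdgkf'
k=5: prepend 'c' → 'cpdgkf'
k=6: prepend 'm' → 'mcpdgkf'
k=7: prepend 'v' → 'vmcpdgkf'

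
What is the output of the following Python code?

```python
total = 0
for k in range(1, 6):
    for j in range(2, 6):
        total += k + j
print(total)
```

130

k=1,j=2: total = 0+3 = 3
k=1,j=3: total = 3+4 = 7
k=1,j=4: total = 7+5 = 12
k=1,j=5: total = 12+6 = 18
k=2,j=2: total = 18+4 = 22
k=2,j=3: total = 22+5 = 27
k=2,j=4: total = 27+6 = 33
k=2,j=5: total = 33+7 = 40
k=3,j=2: total = 40+5 = 45
k=3,j=3: total = 45+6 = 51
k=3,j=4: total = 51+7 = 58
k=3,j=5: total = 58+8 = 66
k=4,j=2: total = 66+6 = 72
k=4,j=3: total = 72+7 = 79
k=4,j=4: total = 79+8 = 87
k=4,j=5: total = 87+9 = 96
k=5,j=2: total = 96+7 = 103
k=5,j=3: total = 103+8 = 111
k=5,j=4: total = 111+9 = 120
k=5,j=5: total = 120+10 = 130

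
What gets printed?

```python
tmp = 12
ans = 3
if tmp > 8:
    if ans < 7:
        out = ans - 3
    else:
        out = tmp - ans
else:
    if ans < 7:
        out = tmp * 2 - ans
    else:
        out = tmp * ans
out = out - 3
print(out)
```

tmp=12, ans=3
tmp > 8 is True; ans < 7 is True
→ out = ans - 3 = 0
out = 0-3 = -3

-3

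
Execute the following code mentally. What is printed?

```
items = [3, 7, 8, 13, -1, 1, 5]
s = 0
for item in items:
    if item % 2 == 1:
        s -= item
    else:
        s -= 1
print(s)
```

item=3: odd, s = 0-3 = -3
item=7: odd, s = (-3)-7 = -10
item=8: not odd, s = (-10)-1 = -11
item=13: odd, s = (-11)-13 = -24
item=-1: odd, s = (-24)-(-1) = -23
item=1: odd, s = (-23)-1 = -24
item=5: odd, s = (-24)-5 = -29

-29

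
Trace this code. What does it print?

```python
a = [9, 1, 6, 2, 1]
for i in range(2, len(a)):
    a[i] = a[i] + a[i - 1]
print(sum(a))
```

i=2: a[2] = 6+1 = 7 → [9, 1, 7, 2, 1]
i=3: a[3] = 2+7 = 9 → [9, 1, 7, 9, 1]
i=4: a[4] = 1+9 = 10 → [9, 1, 7, 9, 10]
sum = 36

36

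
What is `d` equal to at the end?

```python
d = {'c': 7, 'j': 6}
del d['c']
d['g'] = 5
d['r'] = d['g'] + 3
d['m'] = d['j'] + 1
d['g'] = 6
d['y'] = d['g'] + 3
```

{'j': 6, 'g': 6, 'r': 8, 'm': 7, 'y': 9}

del 'c' → {'j': 6}
d['g'] = 5 → {'j': 6, 'g': 5}
d['r'] = d['g']+3 = 8 → {'j': 6, 'g': 5, 'r': 8}
d['m'] = d['j']+1 = 7 → {'j': 6, 'g': 5, 'r': 8, 'm': 7}
d['g'] = 6 → {'j': 6, 'g': 6, 'r': 8, 'm': 7}
d['y'] = d['g']+3 = 9 → {'j': 6, 'g': 6, 'r': 8, 'm': 7, 'y': 9}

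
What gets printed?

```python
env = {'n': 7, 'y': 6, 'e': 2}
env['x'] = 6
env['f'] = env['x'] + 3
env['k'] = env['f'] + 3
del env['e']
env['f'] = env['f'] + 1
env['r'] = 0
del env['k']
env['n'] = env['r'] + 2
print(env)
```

{'n': 2, 'y': 6, 'x': 6, 'f': 10, 'r': 0}

env['x'] = 6 → {'n': 7, 'y': 6, 'e': 2, 'x': 6}
env['f'] = env['x']+3 = 9 → {'n': 7, 'y': 6, 'e': 2, 'x': 6, 'f': 9}
env['k'] = env['f']+3 = 12 → {'n': 7, 'y': 6, 'e': 2, 'x': 6, 'f': 9, 'k': 12}
del 'e' → {'n': 7, 'y': 6, 'x': 6, 'f': 9, 'k': 12}
env['f'] = env['f']+1 = 10 → {'n': 7, 'y': 6, 'x': 6, 'f': 10, 'k': 12}
env['r'] = 0 → {'n': 7, 'y': 6, 'x': 6, 'f': 10, 'k': 12, 'r': 0}
del 'k' → {'n': 7, 'y': 6, 'x': 6, 'f': 10, 'r': 0}
env['n'] = env['r']+2 = 2 → {'n': 2, 'y': 6, 'x': 6, 'f': 10, 'r': 0}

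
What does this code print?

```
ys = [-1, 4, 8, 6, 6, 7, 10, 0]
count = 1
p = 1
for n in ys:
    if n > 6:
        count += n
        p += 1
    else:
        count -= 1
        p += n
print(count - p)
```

2

n=-1: not >6, count = 1-1 = 0; p=0
n=4: not >6, count = 0-1 = -1; p=4
n=8: >6, count = (-1)+8 = 7; p=5
n=6: not >6, count = 7-1 = 6; p=11
n=6: not >6, count = 6-1 = 5; p=17
n=7: >6, count = 5+7 = 12; p=18
n=10: >6, count = 12+10 = 22; p=19
n=0: not >6, count = 22-1 = 21; p=19
count-p = 21-19 = 2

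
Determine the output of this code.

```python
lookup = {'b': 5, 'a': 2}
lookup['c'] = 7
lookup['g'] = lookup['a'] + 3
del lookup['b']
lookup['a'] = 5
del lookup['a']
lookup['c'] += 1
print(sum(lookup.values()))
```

lookup['c'] = 7 → {'b': 5, 'a': 2, 'c': 7}
lookup['g'] = lookup['a']+3 = 5 → {'b': 5, 'a': 2, 'c': 7, 'g': 5}
del 'b' → {'a': 2, 'c': 7, 'g': 5}
lookup['a'] = 5 → {'a': 5, 'c': 7, 'g': 5}
del 'a' → {'c': 7, 'g': 5}
lookup['c'] = 7+1 = 8 → {'c': 8, 'g': 5}
sum of values = 13

13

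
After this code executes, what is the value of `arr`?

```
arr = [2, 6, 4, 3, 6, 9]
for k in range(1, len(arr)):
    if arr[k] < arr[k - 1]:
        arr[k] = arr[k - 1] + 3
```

[2, 6, 9, 12, 15, 18]

k=1: 6>=2, unchanged → [2, 6, 4, 3, 6, 9]
k=2: 4<6, arr[2] = 6+3 = 9 → [2, 6, 9, 3, 6, 9]
k=3: 3<9, arr[3] = 9+3 = 12 → [2, 6, 9, 12, 6, 9]
k=4: 6<12, arr[4] = 12+3 = 15 → [2, 6, 9, 12, 15, 9]
k=5: 9<15, arr[5] = 15+3 = 18 → [2, 6, 9, 12, 15, 18]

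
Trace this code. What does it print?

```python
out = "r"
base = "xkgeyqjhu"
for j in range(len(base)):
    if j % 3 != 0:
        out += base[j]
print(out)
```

rkgyqhu

j=0: skip
j=1: add 'k' → 'rk'
j=2: add 'g' → 'rkg'
j=3: skip
j=4: add 'y' → 'rkgy'
j=5: add 'q' → 'rkgyq'
j=6: skip
j=7: add 'h' → 'rkgyqh'
j=8: add 'u' → 'rkgyqhu'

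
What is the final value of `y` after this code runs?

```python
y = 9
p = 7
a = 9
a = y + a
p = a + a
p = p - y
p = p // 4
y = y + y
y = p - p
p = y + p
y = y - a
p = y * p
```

a = 9+9 = 18
p = 18+18 = 36
p = 36-9 = 27
p = 27//4 = 6
y = 9+9 = 18
y = 6-6 = 0
p = 0+6 = 6
y = 0-18 = -18
p = (-18)*6 = -108

-18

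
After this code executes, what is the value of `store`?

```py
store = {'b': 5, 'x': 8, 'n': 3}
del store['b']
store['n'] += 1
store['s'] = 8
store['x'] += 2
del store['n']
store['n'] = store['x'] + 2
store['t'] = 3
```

del 'b' → {'x': 8, 'n': 3}
store['n'] = 3+1 = 4 → {'x': 8, 'n': 4}
store['s'] = 8 → {'x': 8, 'n': 4, 's': 8}
store['x'] = 8+2 = 10 → {'x': 10, 'n': 4, 's': 8}
del 'n' → {'x': 10, 's': 8}
store['n'] = store['x']+2 = 12 → {'x': 10, 's': 8, 'n': 12}
store['t'] = 3 → {'x': 10, 's': 8, 'n': 12, 't': 3}

{'x': 10, 's': 8, 'n': 12, 't': 3}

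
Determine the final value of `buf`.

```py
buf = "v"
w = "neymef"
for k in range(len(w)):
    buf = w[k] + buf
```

'femyenv'

k=0: prepend 'n' → 'nv'
k=1: prepend 'e' → 'env'
k=2: prepend 'y' → 'yenv'
k=3: prepend 'm' → 'myenv'
k=4: prepend 'e' → 'emyenv'
k=5: prepend 'f' → 'femyenv'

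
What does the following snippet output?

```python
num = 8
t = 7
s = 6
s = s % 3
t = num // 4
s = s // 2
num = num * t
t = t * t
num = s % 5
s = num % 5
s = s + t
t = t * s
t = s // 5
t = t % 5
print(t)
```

0

s = 6%3 = 0
t = 8//4 = 2
s = 0//2 = 0
num = 8*2 = 16
t = 2*2 = 4
num = 0%5 = 0
s = 0%5 = 0
s = 0+4 = 4
t = 4*4 = 16
t = 4//5 = 0
t = 0%5 = 0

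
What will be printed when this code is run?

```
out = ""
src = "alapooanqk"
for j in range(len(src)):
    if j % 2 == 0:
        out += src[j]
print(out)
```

j=0: add 'a' → 'a'
j=1: skip
j=2: add 'a' → 'aa'
j=3: skip
j=4: add 'o' → 'aao'
j=5: skip
j=6: add 'a' → 'aaoa'
j=7: skip
j=8: add 'q' → 'aaoaq'
j=9: skip

aaoaq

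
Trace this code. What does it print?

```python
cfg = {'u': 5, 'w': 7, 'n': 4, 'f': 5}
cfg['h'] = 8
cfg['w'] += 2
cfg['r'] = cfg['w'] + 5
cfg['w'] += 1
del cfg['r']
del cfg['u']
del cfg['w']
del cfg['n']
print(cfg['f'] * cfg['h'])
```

40

cfg['h'] = 8 → {'u': 5, 'w': 7, 'n': 4, 'f': 5, 'h': 8}
cfg['w'] = 7+2 = 9 → {'u': 5, 'w': 9, 'n': 4, 'f': 5, 'h': 8}
cfg['r'] = cfg['w']+5 = 14 → {'u': 5, 'w': 9, 'n': 4, 'f': 5, 'h': 8, 'r': 14}
cfg['w'] = 9+1 = 10 → {'u': 5, 'w': 10, 'n': 4, 'f': 5, 'h': 8, 'r': 14}
del 'r' → {'u': 5, 'w': 10, 'n': 4, 'f': 5, 'h': 8}
del 'u' → {'w': 10, 'n': 4, 'f': 5, 'h': 8}
del 'w' → {'n': 4, 'f': 5, 'h': 8}
del 'n' → {'f': 5, 'h': 8}
cfg['f']*cfg['h'] = 5*8 = 40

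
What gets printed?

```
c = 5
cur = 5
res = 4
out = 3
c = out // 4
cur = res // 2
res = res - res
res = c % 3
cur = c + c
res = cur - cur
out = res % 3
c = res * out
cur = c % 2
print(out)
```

0

c = 3//4 = 0
cur = 4//2 = 2
res = 4-4 = 0
res = 0%3 = 0
cur = 0+0 = 0
res = 0-0 = 0
out = 0%3 = 0
c = 0*0 = 0
cur = 0%2 = 0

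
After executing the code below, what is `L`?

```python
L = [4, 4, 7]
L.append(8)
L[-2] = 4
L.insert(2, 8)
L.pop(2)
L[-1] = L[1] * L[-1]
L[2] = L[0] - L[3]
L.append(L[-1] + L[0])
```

append 8 → [4, 4, 7, 8]
L[-2] = 4 → [4, 4, 4, 8]
insert 8 at 2 → [4, 4, 8, 4, 8]
pop(2) removes 8 → [4, 4, 4, 8]
L[-1] = L[1]*L[-1] = 4*8 = 32 → [4, 4, 4, 32]
L[2] = L[0]-L[3] = 4-32 = -28 → [4, 4, -28, 32]
append L[-1]+L[0] = 32+4 = 36 → [4, 4, -28, 32, 36]

[4, 4, -28, 32, 36]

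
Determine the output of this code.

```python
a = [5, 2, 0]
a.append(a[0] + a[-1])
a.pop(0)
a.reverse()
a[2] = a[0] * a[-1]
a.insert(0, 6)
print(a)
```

[6, 5, 0, 10]

append a[0]+a[-1] = 5+0 = 5 → [5, 2, 0, 5]
pop(0) removes 5 → [2, 0, 5]
reverse → [5, 0, 2]
a[2] = a[0]*a[-1] = 5*2 = 10 → [5, 0, 10]
insert 6 at 0 → [6, 5, 0, 10]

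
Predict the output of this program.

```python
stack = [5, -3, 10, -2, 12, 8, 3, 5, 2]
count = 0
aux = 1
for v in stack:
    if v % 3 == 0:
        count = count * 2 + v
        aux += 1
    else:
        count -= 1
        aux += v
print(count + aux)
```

v=5: not %3==0, count = 0-1 = -1; aux=6
v=-3: %3==0, count = (-1)*2+(-3) = -5; aux=7
v=10: not %3==0, count = (-5)-1 = -6; aux=17
v=-2: not %3==0, count = (-6)-1 = -7; aux=15
v=12: %3==0, count = (-7)*2+12 = -2; aux=16
v=8: not %3==0, count = (-2)-1 = -3; aux=24
v=3: %3==0, count = (-3)*2+3 = -3; aux=25
v=5: not %3==0, count = (-3)-1 = -4; aux=30
v=2: not %3==0, count = (-4)-1 = -5; aux=32
count+aux = (-5)+32 = 27

27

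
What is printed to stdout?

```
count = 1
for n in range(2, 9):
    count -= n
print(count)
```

n=2: count = 1-2 = -1
n=3: count = (-1)-3 = -4
n=4: count = (-4)-4 = -8
n=5: count = (-8)-5 = -13
n=6: count = (-13)-6 = -19
n=7: count = (-19)-7 = -26
n=8: count = (-26)-8 = -34

-34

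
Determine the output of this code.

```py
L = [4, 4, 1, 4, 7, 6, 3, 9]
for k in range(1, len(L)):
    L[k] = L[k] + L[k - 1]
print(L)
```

[4, 8, 9, 13, 20, 26, 29, 38]

k=1: L[1] = 4+4 = 8 → [4, 8, 1, 4, 7, 6, 3, 9]
k=2: L[2] = 1+8 = 9 → [4, 8, 9, 4, 7, 6, 3, 9]
k=3: L[3] = 4+9 = 13 → [4, 8, 9, 13, 7, 6, 3, 9]
k=4: L[4] = 7+13 = 20 → [4, 8, 9, 13, 20, 6, 3, 9]
k=5: L[5] = 6+20 = 26 → [4, 8, 9, 13, 20, 26, 3, 9]
k=6: L[6] = 3+26 = 29 → [4, 8, 9, 13, 20, 26, 29, 9]
k=7: L[7] = 9+29 = 38 → [4, 8, 9, 13, 20, 26, 29, 38]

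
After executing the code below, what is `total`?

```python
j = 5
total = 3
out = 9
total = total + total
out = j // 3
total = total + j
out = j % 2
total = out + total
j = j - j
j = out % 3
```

total = 3+3 = 6
out = 5//3 = 1
total = 6+5 = 11
out = 5%2 = 1
total = 1+11 = 12
j = 5-5 = 0
j = 1%3 = 1

12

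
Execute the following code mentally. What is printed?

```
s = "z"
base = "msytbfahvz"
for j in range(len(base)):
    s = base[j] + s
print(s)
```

zvhafbtysmz

j=0: prepend 'm' → 'mz'
j=1: prepend 's' → 'smz'
j=2: prepend 'y' → 'ysmz'
j=3: prepend 't' → 'tysmz'
j=4: prepend 'b' → 'btysmz'
j=5: prepend 'f' → 'fbtysmz'
j=6: prepend 'a' → 'afbtysmz'
j=7: prepend 'h' → 'hafbtysmz'
j=8: prepend 'v' → 'vhafbtysmz'
j=9: prepend 'z' → 'zvhafbtysmz'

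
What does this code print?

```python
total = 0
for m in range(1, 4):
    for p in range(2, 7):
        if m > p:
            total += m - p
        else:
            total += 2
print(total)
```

29

m=1,p=2: not 1>2, total = 0+2 = 2
m=1,p=3: not 1>3, total = 2+2 = 4
m=1,p=4: not 1>4, total = 4+2 = 6
m=1,p=5: not 1>5, total = 6+2 = 8
m=1,p=6: not 1>6, total = 8+2 = 10
m=2,p=2: not 2>2, total = 10+2 = 12
m=2,p=3: not 2>3, total = 12+2 = 14
m=2,p=4: not 2>4, total = 14+2 = 16
m=2,p=5: not 2>5, total = 16+2 = 18
m=2,p=6: not 2>6, total = 18+2 = 20
m=3,p=2: 3>2, total = 20+1 = 21
m=3,p=3: not 3>3, total = 21+2 = 23
m=3,p=4: not 3>4, total = 23+2 = 25
m=3,p=5: not 3>5, total = 25+2 = 27
m=3,p=6: not 3>6, total = 27+2 = 29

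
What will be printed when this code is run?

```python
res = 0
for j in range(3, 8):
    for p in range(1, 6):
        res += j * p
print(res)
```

375

j=3,p=1: res = 0+3 = 3
j=3,p=2: res = 3+6 = 9
j=3,p=3: res = 9+9 = 18
j=3,p=4: res = 18+12 = 30
j=3,p=5: res = 30+15 = 45
j=4,p=1: res = 45+4 = 49
j=4,p=2: res = 49+8 = 57
j=4,p=3: res = 57+12 = 69
j=4,p=4: res = 69+16 = 85
j=4,p=5: res = 85+20 = 105
j=5,p=1: res = 105+5 = 110
j=5,p=2: res = 110+10 = 120
j=5,p=3: res = 120+15 = 135
j=5,p=4: res = 135+20 = 155
j=5,p=5: res = 155+25 = 180
j=6,p=1: res = 180+6 = 186
j=6,p=2: res = 186+12 = 198
j=6,p=3: res = 198+18 = 216
j=6,p=4: res = 216+24 = 240
j=6,p=5: res = 240+30 = 270
j=7,p=1: res = 270+7 = 277
j=7,p=2: res = 277+14 = 291
j=7,p=3: res = 291+21 = 312
j=7,p=4: res = 312+28 = 340
j=7,p=5: res = 340+35 = 375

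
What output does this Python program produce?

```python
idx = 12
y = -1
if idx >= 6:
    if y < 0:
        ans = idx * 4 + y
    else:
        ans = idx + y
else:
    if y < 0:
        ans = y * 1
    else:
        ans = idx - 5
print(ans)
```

idx=12, y=-1
idx >= 6 is True; y < 0 is True
→ ans = idx * 4 + y = 47

47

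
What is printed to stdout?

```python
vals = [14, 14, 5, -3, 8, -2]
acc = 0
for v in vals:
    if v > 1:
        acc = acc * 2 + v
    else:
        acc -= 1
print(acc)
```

v=14: >1, acc = 0*2+14 = 14
v=14: >1, acc = 14*2+14 = 42
v=5: >1, acc = 42*2+5 = 89
v=-3: not >1, acc = 89-1 = 88
v=8: >1, acc = 88*2+8 = 184
v=-2: not >1, acc = 184-1 = 183

183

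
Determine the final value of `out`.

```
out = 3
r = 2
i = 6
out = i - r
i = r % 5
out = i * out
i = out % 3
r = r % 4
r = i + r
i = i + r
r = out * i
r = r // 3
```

8

out = 6-2 = 4
i = 2%5 = 2
out = 2*4 = 8
i = 8%3 = 2
r = 2%4 = 2
r = 2+2 = 4
i = 2+4 = 6
r = 8*6 = 48
r = 48//3 = 16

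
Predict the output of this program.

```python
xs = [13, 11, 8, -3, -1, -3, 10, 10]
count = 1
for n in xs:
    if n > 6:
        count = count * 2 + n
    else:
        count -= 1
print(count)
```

378

n=13: >6, count = 1*2+13 = 15
n=11: >6, count = 15*2+11 = 41
n=8: >6, count = 41*2+8 = 90
n=-3: not >6, count = 90-1 = 89
n=-1: not >6, count = 89-1 = 88
n=-3: not >6, count = 88-1 = 87
n=10: >6, count = 87*2+10 = 184
n=10: >6, count = 184*2+10 = 378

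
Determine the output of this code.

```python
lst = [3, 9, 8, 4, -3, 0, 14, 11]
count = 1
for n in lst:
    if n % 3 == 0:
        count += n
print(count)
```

10

n=3: %3==0, count = 1+3 = 4
n=9: %3==0, count = 4+9 = 13
n=8: not %3==0
n=4: not %3==0
n=-3: %3==0, count = 13+(-3) = 10
n=0: %3==0, count = 10+0 = 10
n=14: not %3==0
n=11: not %3==0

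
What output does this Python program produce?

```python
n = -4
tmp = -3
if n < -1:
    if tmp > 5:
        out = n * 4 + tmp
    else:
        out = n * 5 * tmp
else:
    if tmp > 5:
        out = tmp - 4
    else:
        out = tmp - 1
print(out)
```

n=-4, tmp=-3
n < -1 is True; tmp > 5 is False
→ out = n * 5 * tmp = 60

60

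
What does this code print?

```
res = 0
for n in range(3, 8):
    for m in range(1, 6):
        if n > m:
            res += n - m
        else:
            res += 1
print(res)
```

60

n=3,m=1: 3>1, res = 0+2 = 2
n=3,m=2: 3>2, res = 2+1 = 3
n=3,m=3: not 3>3, res = 3+1 = 4
n=3,m=4: not 3>4, res = 4+1 = 5
n=3,m=5: not 3>5, res = 5+1 = 6
n=4,m=1: 4>1, res = 6+3 = 9
n=4,m=2: 4>2, res = 9+2 = 11
n=4,m=3: 4>3, res = 11+1 = 12
n=4,m=4: not 4>4, res = 12+1 = 13
n=4,m=5: not 4>5, res = 13+1 = 14
n=5,m=1: 5>1, res = 14+4 = 18
n=5,m=2: 5>2, res = 18+3 = 21
n=5,m=3: 5>3, res = 21+2 = 23
n=5,m=4: 5>4, res = 23+1 = 24
n=5,m=5: not 5>5, res = 24+1 = 25
n=6,m=1: 6>1, res = 25+5 = 30
n=6,m=2: 6>2, res = 30+4 = 34
n=6,m=3: 6>3, res = 34+3 = 37
n=6,m=4: 6>4, res = 37+2 = 39
n=6,m=5: 6>5, res = 39+1 = 40
n=7,m=1: 7>1, res = 40+6 = 46
n=7,m=2: 7>2, res = 46+5 = 51
n=7,m=3: 7>3, res = 51+4 = 55
n=7,m=4: 7>4, res = 55+3 = 58
n=7,m=5: 7>5, res = 58+2 = 60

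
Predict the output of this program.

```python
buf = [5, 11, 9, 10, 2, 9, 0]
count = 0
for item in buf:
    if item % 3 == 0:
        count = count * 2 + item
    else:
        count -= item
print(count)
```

-122

item=5: not %3==0, count = 0-5 = -5
item=11: not %3==0, count = (-5)-11 = -16
item=9: %3==0, count = (-16)*2+9 = -23
item=10: not %3==0, count = (-23)-10 = -33
item=2: not %3==0, count = (-33)-2 = -35
item=9: %3==0, count = (-35)*2+9 = -61
item=0: %3==0, count = (-61)*2+0 = -122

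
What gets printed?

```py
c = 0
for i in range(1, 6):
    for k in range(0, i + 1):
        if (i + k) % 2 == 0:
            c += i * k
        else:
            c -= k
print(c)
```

73

i=1,k=0: odd sum, c = 0-0 = 0
i=1,k=1: even sum, c = 0+1 = 1
i=2,k=0: even sum, c = 1+0 = 1
i=2,k=1: odd sum, c = 1-1 = 0
i=2,k=2: even sum, c = 0+4 = 4
i=3,k=0: odd sum, c = 4-0 = 4
i=3,k=1: even sum, c = 4+3 = 7
i=3,k=2: odd sum, c = 7-2 = 5
i=3,k=3: even sum, c = 5+9 = 14
i=4,k=0: even sum, c = 14+0 = 14
i=4,k=1: odd sum, c = 14-1 = 13
i=4,k=2: even sum, c = 13+8 = 21
i=4,k=3: odd sum, c = 21-3 = 18
i=4,k=4: even sum, c = 18+16 = 34
i=5,k=0: odd sum, c = 34-0 = 34
i=5,k=1: even sum, c = 34+5 = 39
i=5,k=2: odd sum, c = 39-2 = 37
i=5,k=3: even sum, c = 37+15 = 52
i=5,k=4: odd sum, c = 52-4 = 48
i=5,k=5: even sum, c = 48+25 = 73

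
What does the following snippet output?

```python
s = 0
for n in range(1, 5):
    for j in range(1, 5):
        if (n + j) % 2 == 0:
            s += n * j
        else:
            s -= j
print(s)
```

32

n=1,j=1: even sum, s = 0+1 = 1
n=1,j=2: odd sum, s = 1-2 = -1
n=1,j=3: even sum, s = (-1)+3 = 2
n=1,j=4: odd sum, s = 2-4 = -2
n=2,j=1: odd sum, s = (-2)-1 = -3
n=2,j=2: even sum, s = (-3)+4 = 1
n=2,j=3: odd sum, s = 1-3 = -2
n=2,j=4: even sum, s = (-2)+8 = 6
n=3,j=1: even sum, s = 6+3 = 9
n=3,j=2: odd sum, s = 9-2 = 7
n=3,j=3: even sum, s = 7+9 = 16
n=3,j=4: odd sum, s = 16-4 = 12
n=4,j=1: odd sum, s = 12-1 = 11
n=4,j=2: even sum, s = 11+8 = 19
n=4,j=3: odd sum, s = 19-3 = 16
n=4,j=4: even sum, s = 16+16 = 32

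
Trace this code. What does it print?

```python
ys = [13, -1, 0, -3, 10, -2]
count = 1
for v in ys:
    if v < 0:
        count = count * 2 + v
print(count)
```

v=13: not <0
v=-1: <0, count = 1*2+(-1) = 1
v=0: not <0
v=-3: <0, count = 1*2+(-3) = -1
v=10: not <0
v=-2: <0, count = (-1)*2+(-2) = -4

-4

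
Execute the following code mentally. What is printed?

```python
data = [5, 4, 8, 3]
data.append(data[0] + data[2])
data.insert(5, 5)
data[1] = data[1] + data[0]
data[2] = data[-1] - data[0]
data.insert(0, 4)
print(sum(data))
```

append data[0]+data[2] = 5+8 = 13 → [5, 4, 8, 3, 13]
insert 5 at 5 → [5, 4, 8, 3, 13, 5]
data[1] = data[1]+data[0] = 4+5 = 9 → [5, 9, 8, 3, 13, 5]
data[2] = data[-1]-data[0] = 5-5 = 0 → [5, 9, 0, 3, 13, 5]
insert 4 at 0 → [4, 5, 9, 0, 3, 13, 5]
sum = 39

39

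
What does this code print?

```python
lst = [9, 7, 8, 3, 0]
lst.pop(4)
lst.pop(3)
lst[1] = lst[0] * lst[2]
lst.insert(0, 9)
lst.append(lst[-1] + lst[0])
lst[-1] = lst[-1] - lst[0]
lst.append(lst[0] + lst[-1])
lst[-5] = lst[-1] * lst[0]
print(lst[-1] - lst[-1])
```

pop(4) removes 0 → [9, 7, 8, 3]
pop(3) removes 3 → [9, 7, 8]
lst[1] = lst[0]*lst[2] = 9*8 = 72 → [9, 72, 8]
insert 9 at 0 → [9, 9, 72, 8]
append lst[-1]+lst[0] = 8+9 = 17 → [9, 9, 72, 8, 17]
lst[-1] = lst[-1]-lst[0] = 17-9 = 8 → [9, 9, 72, 8, 8]
append lst[0]+lst[-1] = 9+8 = 17 → [9, 9, 72, 8, 8, 17]
lst[-5] = lst[-1]*lst[0] = 17*9 = 153 → [9, 153, 72, 8, 8, 17]
lst[-1]-lst[-1] = 17-17 = 0

0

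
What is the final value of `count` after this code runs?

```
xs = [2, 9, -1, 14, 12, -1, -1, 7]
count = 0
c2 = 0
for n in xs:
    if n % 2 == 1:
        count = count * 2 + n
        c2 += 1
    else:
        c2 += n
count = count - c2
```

104

n=2: not odd; c2=2
n=9: odd, count = 0*2+9 = 9; c2=3
n=-1: odd, count = 9*2+(-1) = 17; c2=4
n=14: not odd; c2=18
n=12: not odd; c2=30
n=-1: odd, count = 17*2+(-1) = 33; c2=31
n=-1: odd, count = 33*2+(-1) = 65; c2=32
n=7: odd, count = 65*2+7 = 137; c2=33
count-c2 = 137-33 = 104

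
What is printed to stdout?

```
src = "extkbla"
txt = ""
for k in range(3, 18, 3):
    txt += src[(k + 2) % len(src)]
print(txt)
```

lxbek

k=3: add src[5]='l' → 'l'
k=6: add src[1]='x' → 'lx'
k=9: add src[4]='b' → 'lxb'
k=12: add src[0]='e' → 'lxbe'
k=15: add src[3]='k' → 'lxbek'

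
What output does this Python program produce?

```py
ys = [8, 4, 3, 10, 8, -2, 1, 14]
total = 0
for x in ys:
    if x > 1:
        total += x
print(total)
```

x=8: >1, total = 0+8 = 8
x=4: >1, total = 8+4 = 12
x=3: >1, total = 12+3 = 15
x=10: >1, total = 15+10 = 25
x=8: >1, total = 25+8 = 33
x=-2: not >1
x=1: not >1
x=14: >1, total = 33+14 = 47

47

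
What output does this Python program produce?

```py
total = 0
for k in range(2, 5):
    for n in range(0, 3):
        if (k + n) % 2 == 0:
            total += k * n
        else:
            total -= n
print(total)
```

11

k=2,n=0: even sum, total = 0+0 = 0
k=2,n=1: odd sum, total = 0-1 = -1
k=2,n=2: even sum, total = (-1)+4 = 3
k=3,n=0: odd sum, total = 3-0 = 3
k=3,n=1: even sum, total = 3+3 = 6
k=3,n=2: odd sum, total = 6-2 = 4
k=4,n=0: even sum, total = 4+0 = 4
k=4,n=1: odd sum, total = 4-1 = 3
k=4,n=2: even sum, total = 3+8 = 11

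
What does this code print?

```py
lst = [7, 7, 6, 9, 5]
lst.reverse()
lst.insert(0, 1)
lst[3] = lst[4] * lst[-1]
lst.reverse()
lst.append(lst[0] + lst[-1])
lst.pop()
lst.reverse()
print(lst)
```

[1, 5, 9, 49, 7, 7]

reverse → [5, 9, 6, 7, 7]
insert 1 at 0 → [1, 5, 9, 6, 7, 7]
lst[3] = lst[4]*lst[-1] = 7*7 = 49 → [1, 5, 9, 49, 7, 7]
reverse → [7, 7, 49, 9, 5, 1]
append lst[0]+lst[-1] = 7+1 = 8 → [7, 7, 49, 9, 5, 1, 8]
pop() removes 8 → [7, 7, 49, 9, 5, 1]
reverse → [1, 5, 9, 49, 7, 7]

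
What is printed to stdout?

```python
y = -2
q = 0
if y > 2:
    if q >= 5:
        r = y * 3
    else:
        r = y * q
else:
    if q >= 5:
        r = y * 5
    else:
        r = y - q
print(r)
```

y=-2, q=0
y > 2 is False; q >= 5 is False
→ r = y - q = -2

-2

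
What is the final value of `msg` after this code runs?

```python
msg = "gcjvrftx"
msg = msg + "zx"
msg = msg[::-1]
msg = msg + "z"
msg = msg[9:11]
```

'gz'

+ 'zx' → 'gcjvrftxzx'
reverse → 'xzxtfrvjcg'
+ 'z' → 'xzxtfrvjcgz'
slice [9:11] → 'gz'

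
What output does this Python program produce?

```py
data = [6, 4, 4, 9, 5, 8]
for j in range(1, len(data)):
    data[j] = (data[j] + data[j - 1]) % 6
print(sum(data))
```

j=1: data[1] = (4+6)%6 = 4 → [6, 4, 4, 9, 5, 8]
j=2: data[2] = (4+4)%6 = 2 → [6, 4, 2, 9, 5, 8]
j=3: data[3] = (9+2)%6 = 5 → [6, 4, 2, 5, 5, 8]
j=4: data[4] = (5+5)%6 = 4 → [6, 4, 2, 5, 4, 8]
j=5: data[5] = (8+4)%6 = 0 → [6, 4, 2, 5, 4, 0]
sum = 21

21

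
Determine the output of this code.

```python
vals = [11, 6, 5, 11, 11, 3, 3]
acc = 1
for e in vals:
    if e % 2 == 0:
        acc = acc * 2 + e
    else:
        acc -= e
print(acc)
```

-47

e=11: not even, acc = 1-11 = -10
e=6: even, acc = (-10)*2+6 = -14
e=5: not even, acc = (-14)-5 = -19
e=11: not even, acc = (-19)-11 = -30
e=11: not even, acc = (-30)-11 = -41
e=3: not even, acc = (-41)-3 = -44
e=3: not even, acc = (-44)-3 = -47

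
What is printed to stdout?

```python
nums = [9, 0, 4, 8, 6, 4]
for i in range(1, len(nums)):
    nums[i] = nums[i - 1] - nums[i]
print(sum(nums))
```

i=1: nums[1] = 9-0 = 9 → [9, 9, 4, 8, 6, 4]
i=2: nums[2] = 9-4 = 5 → [9, 9, 5, 8, 6, 4]
i=3: nums[3] = 5-8 = -3 → [9, 9, 5, -3, 6, 4]
i=4: nums[4] = (-3)-6 = -9 → [9, 9, 5, -3, -9, 4]
i=5: nums[5] = (-9)-4 = -13 → [9, 9, 5, -3, -9, -13]
sum = -2

-2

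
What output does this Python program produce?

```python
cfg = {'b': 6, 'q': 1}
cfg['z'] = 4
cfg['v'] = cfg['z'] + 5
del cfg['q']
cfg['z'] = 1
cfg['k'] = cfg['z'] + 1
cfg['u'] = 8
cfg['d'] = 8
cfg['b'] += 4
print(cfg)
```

{'b': 10, 'z': 1, 'v': 9, 'k': 2, 'u': 8, 'd': 8}

cfg['z'] = 4 → {'b': 6, 'q': 1, 'z': 4}
cfg['v'] = cfg['z']+5 = 9 → {'b': 6, 'q': 1, 'z': 4, 'v': 9}
del 'q' → {'b': 6, 'z': 4, 'v': 9}
cfg['z'] = 1 → {'b': 6, 'z': 1, 'v': 9}
cfg['k'] = cfg['z']+1 = 2 → {'b': 6, 'z': 1, 'v': 9, 'k': 2}
cfg['u'] = 8 → {'b': 6, 'z': 1, 'v': 9, 'k': 2, 'u': 8}
cfg['d'] = 8 → {'b': 6, 'z': 1, 'v': 9, 'k': 2, 'u': 8, 'd': 8}
cfg['b'] = 6+4 = 10 → {'b': 10, 'z': 1, 'v': 9, 'k': 2, 'u': 8, 'd': 8}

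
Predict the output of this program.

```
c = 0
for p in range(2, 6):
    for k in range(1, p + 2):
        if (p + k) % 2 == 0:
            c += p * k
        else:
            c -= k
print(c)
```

p=2,k=1: odd sum, c = 0-1 = -1
p=2,k=2: even sum, c = (-1)+4 = 3
p=2,k=3: odd sum, c = 3-3 = 0
p=3,k=1: even sum, c = 0+3 = 3
p=3,k=2: odd sum, c = 3-2 = 1
p=3,k=3: even sum, c = 1+9 = 10
p=3,k=4: odd sum, c = 10-4 = 6
p=4,k=1: odd sum, c = 6-1 = 5
p=4,k=2: even sum, c = 5+8 = 13
p=4,k=3: odd sum, c = 13-3 = 10
p=4,k=4: even sum, c = 10+16 = 26
p=4,k=5: odd sum, c = 26-5 = 21
p=5,k=1: even sum, c = 21+5 = 26
p=5,k=2: odd sum, c = 26-2 = 24
p=5,k=3: even sum, c = 24+15 = 39
p=5,k=4: odd sum, c = 39-4 = 35
p=5,k=5: even sum, c = 35+25 = 60
p=5,k=6: odd sum, c = 60-6 = 54

54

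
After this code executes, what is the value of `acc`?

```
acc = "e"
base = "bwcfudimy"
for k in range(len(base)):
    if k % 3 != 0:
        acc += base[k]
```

'ewcudmy'

k=0: skip
k=1: add 'w' → 'ew'
k=2: add 'c' → 'ewc'
k=3: skip
k=4: add 'u' → 'ewcu'
k=5: add 'd' → 'ewcud'
k=6: skip
k=7: add 'm' → 'ewcudm'
k=8: add 'y' → 'ewcudmy'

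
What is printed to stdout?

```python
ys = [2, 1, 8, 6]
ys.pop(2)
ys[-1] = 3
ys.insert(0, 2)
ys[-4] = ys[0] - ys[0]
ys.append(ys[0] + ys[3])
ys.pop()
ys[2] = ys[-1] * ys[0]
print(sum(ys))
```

5

pop(2) removes 8 → [2, 1, 6]
ys[-1] = 3 → [2, 1, 3]
insert 2 at 0 → [2, 2, 1, 3]
ys[-4] = ys[0]-ys[0] = 2-2 = 0 → [0, 2, 1, 3]
append ys[0]+ys[3] = 0+3 = 3 → [0, 2, 1, 3, 3]
pop() removes 3 → [0, 2, 1, 3]
ys[2] = ys[-1]*ys[0] = 3*0 = 0 → [0, 2, 0, 3]
sum = 5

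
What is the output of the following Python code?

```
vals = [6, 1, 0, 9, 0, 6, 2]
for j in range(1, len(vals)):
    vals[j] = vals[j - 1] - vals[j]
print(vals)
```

j=1: vals[1] = 6-1 = 5 → [6, 5, 0, 9, 0, 6, 2]
j=2: vals[2] = 5-0 = 5 → [6, 5, 5, 9, 0, 6, 2]
j=3: vals[3] = 5-9 = -4 → [6, 5, 5, -4, 0, 6, 2]
j=4: vals[4] = (-4)-0 = -4 → [6, 5, 5, -4, -4, 6, 2]
j=5: vals[5] = (-4)-6 = -10 → [6, 5, 5, -4, -4, -10, 2]
j=6: vals[6] = (-10)-2 = -12 → [6, 5, 5, -4, -4, -10, -12]

[6, 5, 5, -4, -4, -10, -12]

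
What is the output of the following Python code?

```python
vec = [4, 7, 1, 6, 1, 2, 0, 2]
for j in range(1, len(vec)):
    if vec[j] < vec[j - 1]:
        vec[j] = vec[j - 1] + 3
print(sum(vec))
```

j=1: 7>=4, unchanged → [4, 7, 1, 6, 1, 2, 0, 2]
j=2: 1<7, vec[2] = 7+3 = 10 → [4, 7, 10, 6, 1, 2, 0, 2]
j=3: 6<10, vec[3] = 10+3 = 13 → [4, 7, 10, 13, 1, 2, 0, 2]
j=4: 1<13, vec[4] = 13+3 = 16 → [4, 7, 10, 13, 16, 2, 0, 2]
j=5: 2<16, vec[5] = 16+3 = 19 → [4, 7, 10, 13, 16, 19, 0, 2]
j=6: 0<19, vec[6] = 19+3 = 22 → [4, 7, 10, 13, 16, 19, 22, 2]
j=7: 2<22, vec[7] = 22+3 = 25 → [4, 7, 10, 13, 16, 19, 22, 25]
sum = 116

116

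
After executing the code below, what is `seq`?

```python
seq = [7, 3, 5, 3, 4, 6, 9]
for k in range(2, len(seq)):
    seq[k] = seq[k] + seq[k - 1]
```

[7, 3, 8, 11, 15, 21, 30]

k=2: seq[2] = 5+3 = 8 → [7, 3, 8, 3, 4, 6, 9]
k=3: seq[3] = 3+8 = 11 → [7, 3, 8, 11, 4, 6, 9]
k=4: seq[4] = 4+11 = 15 → [7, 3, 8, 11, 15, 6, 9]
k=5: seq[5] = 6+15 = 21 → [7, 3, 8, 11, 15, 21, 9]
k=6: seq[6] = 9+21 = 30 → [7, 3, 8, 11, 15, 21, 30]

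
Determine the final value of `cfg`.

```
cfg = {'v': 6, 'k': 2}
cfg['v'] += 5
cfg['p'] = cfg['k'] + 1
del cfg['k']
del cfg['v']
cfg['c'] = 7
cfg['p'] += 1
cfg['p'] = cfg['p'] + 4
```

cfg['v'] = 6+5 = 11 → {'v': 11, 'k': 2}
cfg['p'] = cfg['k']+1 = 3 → {'v': 11, 'k': 2, 'p': 3}
del 'k' → {'v': 11, 'p': 3}
del 'v' → {'p': 3}
cfg['c'] = 7 → {'p': 3, 'c': 7}
cfg['p'] = 3+1 = 4 → {'p': 4, 'c': 7}
cfg['p'] = cfg['p']+4 = 8 → {'p': 8, 'c': 7}

{'p': 8, 'c': 7}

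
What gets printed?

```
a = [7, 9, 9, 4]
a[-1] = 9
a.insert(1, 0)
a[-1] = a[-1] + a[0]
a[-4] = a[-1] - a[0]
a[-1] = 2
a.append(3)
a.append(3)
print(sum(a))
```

42

a[-1] = 9 → [7, 9, 9, 9]
insert 0 at 1 → [7, 0, 9, 9, 9]
a[-1] = a[-1]+a[0] = 9+7 = 16 → [7, 0, 9, 9, 16]
a[-4] = a[-1]-a[0] = 16-7 = 9 → [7, 9, 9, 9, 16]
a[-1] = 2 → [7, 9, 9, 9, 2]
append 3 → [7, 9, 9, 9, 2, 3]
append 3 → [7, 9, 9, 9, 2, 3, 3]
sum = 42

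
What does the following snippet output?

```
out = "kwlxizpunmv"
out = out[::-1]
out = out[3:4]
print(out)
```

u

reverse → 'vmnupzixlwk'
slice [3:4] → 'u'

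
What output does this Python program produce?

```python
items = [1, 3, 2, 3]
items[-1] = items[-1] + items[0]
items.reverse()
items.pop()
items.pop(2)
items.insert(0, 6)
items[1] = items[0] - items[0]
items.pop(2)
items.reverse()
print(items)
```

[0, 6]

items[-1] = items[-1]+items[0] = 3+1 = 4 → [1, 3, 2, 4]
reverse → [4, 2, 3, 1]
pop() removes 1 → [4, 2, 3]
pop(2) removes 3 → [4, 2]
insert 6 at 0 → [6, 4, 2]
items[1] = items[0]-items[0] = 6-6 = 0 → [6, 0, 2]
pop(2) removes 2 → [6, 0]
reverse → [0, 6]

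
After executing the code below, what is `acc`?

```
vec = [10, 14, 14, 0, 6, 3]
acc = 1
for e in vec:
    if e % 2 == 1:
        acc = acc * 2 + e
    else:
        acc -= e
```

-83

e=10: not odd, acc = 1-10 = -9
e=14: not odd, acc = (-9)-14 = -23
e=14: not odd, acc = (-23)-14 = -37
e=0: not odd, acc = (-37)-0 = -37
e=6: not odd, acc = (-37)-6 = -43
e=3: odd, acc = (-43)*2+3 = -83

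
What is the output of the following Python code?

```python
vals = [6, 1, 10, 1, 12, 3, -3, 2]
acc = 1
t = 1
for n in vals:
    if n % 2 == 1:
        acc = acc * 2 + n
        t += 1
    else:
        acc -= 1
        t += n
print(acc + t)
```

37

n=6: not odd, acc = 1-1 = 0; t=7
n=1: odd, acc = 0*2+1 = 1; t=8
n=10: not odd, acc = 1-1 = 0; t=18
n=1: odd, acc = 0*2+1 = 1; t=19
n=12: not odd, acc = 1-1 = 0; t=31
n=3: odd, acc = 0*2+3 = 3; t=32
n=-3: odd, acc = 3*2+(-3) = 3; t=33
n=2: not odd, acc = 3-1 = 2; t=35
acc+t = 2+35 = 37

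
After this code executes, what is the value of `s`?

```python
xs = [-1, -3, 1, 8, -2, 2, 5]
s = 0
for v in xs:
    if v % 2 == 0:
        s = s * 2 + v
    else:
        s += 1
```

55

v=-1: not even, s = 0+1 = 1
v=-3: not even, s = 1+1 = 2
v=1: not even, s = 2+1 = 3
v=8: even, s = 3*2+8 = 14
v=-2: even, s = 14*2+(-2) = 26
v=2: even, s = 26*2+2 = 54
v=5: not even, s = 54+1 = 55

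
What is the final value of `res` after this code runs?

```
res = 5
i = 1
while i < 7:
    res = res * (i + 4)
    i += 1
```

i=1: res = 5*5 = 25
i=2: res = 25*6 = 150
i=3: res = 150*7 = 1050
i=4: res = 1050*8 = 8400
i=5: res = 8400*9 = 75600
i=6: res = 75600*10 = 756000

756000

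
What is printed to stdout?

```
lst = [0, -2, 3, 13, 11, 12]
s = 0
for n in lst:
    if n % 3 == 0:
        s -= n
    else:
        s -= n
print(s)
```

n=0: %3==0, s = 0-0 = 0
n=-2: not %3==0, s = 0-(-2) = 2
n=3: %3==0, s = 2-3 = -1
n=13: not %3==0, s = (-1)-13 = -14
n=11: not %3==0, s = (-14)-11 = -25
n=12: %3==0, s = (-25)-12 = -37

-37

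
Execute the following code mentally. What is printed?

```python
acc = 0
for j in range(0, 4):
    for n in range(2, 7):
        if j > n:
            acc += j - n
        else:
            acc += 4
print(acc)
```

77

j=0,n=2: not 0>2, acc = 0+4 = 4
j=0,n=3: not 0>3, acc = 4+4 = 8
j=0,n=4: not 0>4, acc = 8+4 = 12
j=0,n=5: not 0>5, acc = 12+4 = 16
j=0,n=6: not 0>6, acc = 16+4 = 20
j=1,n=2: not 1>2, acc = 20+4 = 24
j=1,n=3: not 1>3, acc = 24+4 = 28
j=1,n=4: not 1>4, acc = 28+4 = 32
j=1,n=5: not 1>5, acc = 32+4 = 36
j=1,n=6: not 1>6, acc = 36+4 = 40
j=2,n=2: not 2>2, acc = 40+4 = 44
j=2,n=3: not 2>3, acc = 44+4 = 48
j=2,n=4: not 2>4, acc = 48+4 = 52
j=2,n=5: not 2>5, acc = 52+4 = 56
j=2,n=6: not 2>6, acc = 56+4 = 60
j=3,n=2: 3>2, acc = 60+1 = 61
j=3,n=3: not 3>3, acc = 61+4 = 65
j=3,n=4: not 3>4, acc = 65+4 = 69
j=3,n=5: not 3>5, acc = 69+4 = 73
j=3,n=6: not 3>6, acc = 73+4 = 77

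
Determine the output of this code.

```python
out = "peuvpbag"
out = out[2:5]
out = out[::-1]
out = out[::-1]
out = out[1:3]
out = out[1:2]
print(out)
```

slice [2:5] → 'uvp'
reverse → 'pvu'
reverse → 'uvp'
slice [1:3] → 'vp'
slice [1:2] → 'p'

p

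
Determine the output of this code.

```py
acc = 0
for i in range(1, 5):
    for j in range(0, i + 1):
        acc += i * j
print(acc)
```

65

i=1,j=0: acc = 0+0 = 0
i=1,j=1: acc = 0+1 = 1
i=2,j=0: acc = 1+0 = 1
i=2,j=1: acc = 1+2 = 3
i=2,j=2: acc = 3+4 = 7
i=3,j=0: acc = 7+0 = 7
i=3,j=1: acc = 7+3 = 10
i=3,j=2: acc = 10+6 = 16
i=3,j=3: acc = 16+9 = 25
i=4,j=0: acc = 25+0 = 25
i=4,j=1: acc = 25+4 = 29
i=4,j=2: acc = 29+8 = 37
i=4,j=3: acc = 37+12 = 49
i=4,j=4: acc = 49+16 = 65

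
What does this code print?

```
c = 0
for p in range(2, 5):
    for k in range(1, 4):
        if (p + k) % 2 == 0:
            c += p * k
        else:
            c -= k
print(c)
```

14

p=2,k=1: odd sum, c = 0-1 = -1
p=2,k=2: even sum, c = (-1)+4 = 3
p=2,k=3: odd sum, c = 3-3 = 0
p=3,k=1: even sum, c = 0+3 = 3
p=3,k=2: odd sum, c = 3-2 = 1
p=3,k=3: even sum, c = 1+9 = 10
p=4,k=1: odd sum, c = 10-1 = 9
p=4,k=2: even sum, c = 9+8 = 17
p=4,k=3: odd sum, c = 17-3 = 14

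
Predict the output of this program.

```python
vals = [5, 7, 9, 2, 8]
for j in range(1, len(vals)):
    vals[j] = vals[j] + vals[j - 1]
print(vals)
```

[5, 12, 21, 23, 31]

j=1: vals[1] = 7+5 = 12 → [5, 12, 9, 2, 8]
j=2: vals[2] = 9+12 = 21 → [5, 12, 21, 2, 8]
j=3: vals[3] = 2+21 = 23 → [5, 12, 21, 23, 8]
j=4: vals[4] = 8+23 = 31 → [5, 12, 21, 23, 31]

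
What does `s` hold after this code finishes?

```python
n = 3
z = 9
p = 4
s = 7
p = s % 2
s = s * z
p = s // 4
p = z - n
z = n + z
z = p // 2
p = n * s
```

63

p = 7%2 = 1
s = 7*9 = 63
p = 63//4 = 15
p = 9-3 = 6
z = 3+9 = 12
z = 6//2 = 3
p = 3*63 = 189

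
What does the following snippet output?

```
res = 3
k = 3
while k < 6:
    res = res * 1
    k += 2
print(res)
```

3

k=3: res = 3*1 = 3
k=5: res = 3*1 = 3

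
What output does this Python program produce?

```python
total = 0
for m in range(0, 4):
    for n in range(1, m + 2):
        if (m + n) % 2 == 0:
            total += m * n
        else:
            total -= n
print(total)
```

m=0,n=1: odd sum, total = 0-1 = -1
m=1,n=1: even sum, total = (-1)+1 = 0
m=1,n=2: odd sum, total = 0-2 = -2
m=2,n=1: odd sum, total = (-2)-1 = -3
m=2,n=2: even sum, total = (-3)+4 = 1
m=2,n=3: odd sum, total = 1-3 = -2
m=3,n=1: even sum, total = (-2)+3 = 1
m=3,n=2: odd sum, total = 1-2 = -1
m=3,n=3: even sum, total = (-1)+9 = 8
m=3,n=4: odd sum, total = 8-4 = 4

4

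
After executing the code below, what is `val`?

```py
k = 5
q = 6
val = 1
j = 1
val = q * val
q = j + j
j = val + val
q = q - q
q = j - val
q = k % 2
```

6

val = 6*1 = 6
q = 1+1 = 2
j = 6+6 = 12
q = 2-2 = 0
q = 12-6 = 6
q = 5%2 = 1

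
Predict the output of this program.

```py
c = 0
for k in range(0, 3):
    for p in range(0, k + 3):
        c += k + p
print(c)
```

33

k=0,p=0: c = 0+0 = 0
k=0,p=1: c = 0+1 = 1
k=0,p=2: c = 1+2 = 3
k=1,p=0: c = 3+1 = 4
k=1,p=1: c = 4+2 = 6
k=1,p=2: c = 6+3 = 9
k=1,p=3: c = 9+4 = 13
k=2,p=0: c = 13+2 = 15
k=2,p=1: c = 15+3 = 18
k=2,p=2: c = 18+4 = 22
k=2,p=3: c = 22+5 = 27
k=2,p=4: c = 27+6 = 33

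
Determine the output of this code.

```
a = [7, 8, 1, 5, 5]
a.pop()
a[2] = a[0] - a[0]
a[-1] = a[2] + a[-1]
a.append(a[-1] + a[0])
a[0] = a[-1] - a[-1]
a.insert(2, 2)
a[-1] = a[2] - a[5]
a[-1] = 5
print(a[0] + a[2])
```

2

pop() removes 5 → [7, 8, 1, 5]
a[2] = a[0]-a[0] = 7-7 = 0 → [7, 8, 0, 5]
a[-1] = a[2]+a[-1] = 0+5 = 5 → [7, 8, 0, 5]
append a[-1]+a[0] = 5+7 = 12 → [7, 8, 0, 5, 12]
a[0] = a[-1]-a[-1] = 12-12 = 0 → [0, 8, 0, 5, 12]
insert 2 at 2 → [0, 8, 2, 0, 5, 12]
a[-1] = a[2]-a[5] = 2-12 = -10 → [0, 8, 2, 0, 5, -10]
a[-1] = 5 → [0, 8, 2, 0, 5, 5]
a[0]+a[2] = 0+2 = 2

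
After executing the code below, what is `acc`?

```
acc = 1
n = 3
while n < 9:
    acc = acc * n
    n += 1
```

20160

n=3: acc = 1*3 = 3
n=4: acc = 3*4 = 12
n=5: acc = 12*5 = 60
n=6: acc = 60*6 = 360
n=7: acc = 360*7 = 2520
n=8: acc = 2520*8 = 20160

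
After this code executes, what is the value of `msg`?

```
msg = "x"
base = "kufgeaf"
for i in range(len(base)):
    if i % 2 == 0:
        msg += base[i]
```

i=0: add 'k' → 'xk'
i=1: skip
i=2: add 'f' → 'xkf'
i=3: skip
i=4: add 'e' → 'xkfe'
i=5: skip
i=6: add 'f' → 'xkfef'

'xkfef'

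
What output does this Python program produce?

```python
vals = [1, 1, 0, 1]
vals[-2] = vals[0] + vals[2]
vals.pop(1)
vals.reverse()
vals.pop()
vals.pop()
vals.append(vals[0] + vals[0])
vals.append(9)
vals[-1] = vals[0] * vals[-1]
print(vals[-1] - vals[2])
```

0

vals[-2] = vals[0]+vals[2] = 1+0 = 1 → [1, 1, 1, 1]
pop(1) removes 1 → [1, 1, 1]
reverse → [1, 1, 1]
pop() removes 1 → [1, 1]
pop() removes 1 → [1]
append vals[0]+vals[0] = 1+1 = 2 → [1, 2]
append 9 → [1, 2, 9]
vals[-1] = vals[0]*vals[-1] = 1*9 = 9 → [1, 2, 9]
vals[-1]-vals[2] = 9-9 = 0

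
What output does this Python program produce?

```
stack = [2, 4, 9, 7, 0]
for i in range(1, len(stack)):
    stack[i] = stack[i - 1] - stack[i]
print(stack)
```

[2, -2, -11, -18, -18]

i=1: stack[1] = 2-4 = -2 → [2, -2, 9, 7, 0]
i=2: stack[2] = (-2)-9 = -11 → [2, -2, -11, 7, 0]
i=3: stack[3] = (-11)-7 = -18 → [2, -2, -11, -18, 0]
i=4: stack[4] = (-18)-0 = -18 → [2, -2, -11, -18, -18]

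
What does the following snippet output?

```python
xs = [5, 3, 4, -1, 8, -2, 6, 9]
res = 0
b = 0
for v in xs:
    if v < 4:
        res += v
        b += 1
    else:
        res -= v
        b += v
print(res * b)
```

-1120

v=5: not <4, res = 0-5 = -5; b=5
v=3: <4, res = (-5)+3 = -2; b=6
v=4: not <4, res = (-2)-4 = -6; b=10
v=-1: <4, res = (-6)+(-1) = -7; b=11
v=8: not <4, res = (-7)-8 = -15; b=19
v=-2: <4, res = (-15)+(-2) = -17; b=20
v=6: not <4, res = (-17)-6 = -23; b=26
v=9: not <4, res = (-23)-9 = -32; b=35
res*b = (-32)*35 = -1120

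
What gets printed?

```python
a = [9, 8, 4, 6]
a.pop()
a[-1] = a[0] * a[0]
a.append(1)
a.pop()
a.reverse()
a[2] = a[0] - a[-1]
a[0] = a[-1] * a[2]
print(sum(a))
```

pop() removes 6 → [9, 8, 4]
a[-1] = a[0]*a[0] = 9*9 = 81 → [9, 8, 81]
append 1 → [9, 8, 81, 1]
pop() removes 1 → [9, 8, 81]
reverse → [81, 8, 9]
a[2] = a[0]-a[-1] = 81-9 = 72 → [81, 8, 72]
a[0] = a[-1]*a[2] = 72*72 = 5184 → [5184, 8, 72]
sum = 5264

5264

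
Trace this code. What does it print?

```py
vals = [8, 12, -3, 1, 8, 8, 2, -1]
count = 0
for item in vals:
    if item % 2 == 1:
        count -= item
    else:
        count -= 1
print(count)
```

-2

item=8: not odd, count = 0-1 = -1
item=12: not odd, count = (-1)-1 = -2
item=-3: odd, count = (-2)-(-3) = 1
item=1: odd, count = 1-1 = 0
item=8: not odd, count = 0-1 = -1
item=8: not odd, count = (-1)-1 = -2
item=2: not odd, count = (-2)-1 = -3
item=-1: odd, count = (-3)-(-1) = -2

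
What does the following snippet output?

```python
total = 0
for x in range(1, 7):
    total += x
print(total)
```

21

x=1: total = 0+1 = 1
x=2: total = 1+2 = 3
x=3: total = 3+3 = 6
x=4: total = 6+4 = 10
x=5: total = 10+5 = 15
x=6: total = 15+6 = 21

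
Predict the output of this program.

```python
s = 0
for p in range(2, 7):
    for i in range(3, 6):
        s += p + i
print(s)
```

120

p=2,i=3: s = 0+5 = 5
p=2,i=4: s = 5+6 = 11
p=2,i=5: s = 11+7 = 18
p=3,i=3: s = 18+6 = 24
p=3,i=4: s = 24+7 = 31
p=3,i=5: s = 31+8 = 39
p=4,i=3: s = 39+7 = 46
p=4,i=4: s = 46+8 = 54
p=4,i=5: s = 54+9 = 63
p=5,i=3: s = 63+8 = 71
p=5,i=4: s = 71+9 = 80
p=5,i=5: s = 80+10 = 90
p=6,i=3: s = 90+9 = 99
p=6,i=4: s = 99+10 = 109
p=6,i=5: s = 109+11 = 120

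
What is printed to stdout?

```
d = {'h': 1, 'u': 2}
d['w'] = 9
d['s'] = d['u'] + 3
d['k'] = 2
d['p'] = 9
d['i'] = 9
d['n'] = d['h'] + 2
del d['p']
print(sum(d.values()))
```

31

d['w'] = 9 → {'h': 1, 'u': 2, 'w': 9}
d['s'] = d['u']+3 = 5 → {'h': 1, 'u': 2, 'w': 9, 's': 5}
d['k'] = 2 → {'h': 1, 'u': 2, 'w': 9, 's': 5, 'k': 2}
d['p'] = 9 → {'h': 1, 'u': 2, 'w': 9, 's': 5, 'k': 2, 'p': 9}
d['i'] = 9 → {'h': 1, 'u': 2, 'w': 9, 's': 5, 'k': 2, 'p': 9, 'i': 9}
d['n'] = d['h']+2 = 3 → {'h': 1, 'u': 2, 'w': 9, 's': 5, 'k': 2, 'p': 9, 'i': 9, 'n': 3}
del 'p' → {'h': 1, 'u': 2, 'w': 9, 's': 5, 'k': 2, 'i': 9, 'n': 3}
sum of values = 31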